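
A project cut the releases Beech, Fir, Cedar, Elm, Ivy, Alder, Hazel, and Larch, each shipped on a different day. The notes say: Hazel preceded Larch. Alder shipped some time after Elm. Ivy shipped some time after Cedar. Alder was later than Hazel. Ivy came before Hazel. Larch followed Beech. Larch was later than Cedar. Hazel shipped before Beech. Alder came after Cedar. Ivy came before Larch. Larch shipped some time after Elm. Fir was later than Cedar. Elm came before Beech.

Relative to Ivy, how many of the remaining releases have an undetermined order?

Forced before Ivy: Cedar; forced after Ivy: Alder, Beech, Hazel, and Larch.
That leaves Elm and Fir with no forced order relative to Ivy — 2.

2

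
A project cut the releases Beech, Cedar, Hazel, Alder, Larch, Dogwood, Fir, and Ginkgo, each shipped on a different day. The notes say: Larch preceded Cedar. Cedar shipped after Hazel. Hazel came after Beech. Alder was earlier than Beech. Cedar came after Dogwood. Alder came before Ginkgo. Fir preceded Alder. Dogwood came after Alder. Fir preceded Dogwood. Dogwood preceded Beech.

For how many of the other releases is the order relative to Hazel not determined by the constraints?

2

Forced before Hazel: Alder, Beech, Dogwood, and Fir; forced after Hazel: Cedar.
That leaves Ginkgo and Larch with no forced order relative to Hazel — 2.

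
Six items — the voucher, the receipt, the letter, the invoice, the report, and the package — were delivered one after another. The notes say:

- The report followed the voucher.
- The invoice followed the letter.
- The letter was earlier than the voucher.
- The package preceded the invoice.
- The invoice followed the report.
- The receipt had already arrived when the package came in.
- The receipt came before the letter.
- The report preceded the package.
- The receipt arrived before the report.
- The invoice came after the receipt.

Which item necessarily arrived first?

The receipt has a chain of constraints placing it before every other item, so the receipt must be first.

the receipt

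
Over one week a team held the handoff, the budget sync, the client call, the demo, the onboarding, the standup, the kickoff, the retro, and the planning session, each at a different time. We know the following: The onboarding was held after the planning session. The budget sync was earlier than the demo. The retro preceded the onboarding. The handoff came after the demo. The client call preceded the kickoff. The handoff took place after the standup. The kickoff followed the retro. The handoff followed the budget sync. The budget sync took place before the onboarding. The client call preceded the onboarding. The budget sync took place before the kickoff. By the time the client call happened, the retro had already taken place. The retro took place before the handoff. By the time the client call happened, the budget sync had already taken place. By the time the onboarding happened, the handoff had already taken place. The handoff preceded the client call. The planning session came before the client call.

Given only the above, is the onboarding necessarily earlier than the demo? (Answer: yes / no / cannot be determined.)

no

Tracing the constraints gives the demo → the handoff → the onboarding, so the demo must come before the onboarding.
That means the onboarding cannot be before the demo.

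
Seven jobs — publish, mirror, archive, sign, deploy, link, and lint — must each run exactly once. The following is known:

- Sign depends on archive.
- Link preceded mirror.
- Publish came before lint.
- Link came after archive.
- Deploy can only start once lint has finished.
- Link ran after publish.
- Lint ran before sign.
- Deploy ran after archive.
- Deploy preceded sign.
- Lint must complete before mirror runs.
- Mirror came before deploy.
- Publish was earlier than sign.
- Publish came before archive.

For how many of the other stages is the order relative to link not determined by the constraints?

Forced before link: archive and publish; forced after link: deploy, mirror, and sign.
That leaves lint with no forced order relative to link — 1.

1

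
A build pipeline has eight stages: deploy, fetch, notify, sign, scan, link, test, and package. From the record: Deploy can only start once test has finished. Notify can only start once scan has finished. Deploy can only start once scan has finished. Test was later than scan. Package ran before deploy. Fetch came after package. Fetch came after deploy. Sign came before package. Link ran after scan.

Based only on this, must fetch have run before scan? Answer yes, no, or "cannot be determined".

Tracing the constraints gives scan → deploy → fetch, so scan must come before fetch.
That means fetch cannot be before scan.

no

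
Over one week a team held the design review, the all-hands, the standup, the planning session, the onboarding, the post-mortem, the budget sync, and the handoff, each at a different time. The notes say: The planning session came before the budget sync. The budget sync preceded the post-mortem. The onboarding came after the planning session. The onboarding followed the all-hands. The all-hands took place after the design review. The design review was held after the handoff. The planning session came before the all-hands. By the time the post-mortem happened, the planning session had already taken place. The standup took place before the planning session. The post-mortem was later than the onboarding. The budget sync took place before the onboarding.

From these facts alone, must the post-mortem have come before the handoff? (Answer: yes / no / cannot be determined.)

Tracing the constraints gives the handoff → the design review → the all-hands → the onboarding → the post-mortem, so the handoff must come before the post-mortem.
That means the post-mortem cannot be before the handoff.

no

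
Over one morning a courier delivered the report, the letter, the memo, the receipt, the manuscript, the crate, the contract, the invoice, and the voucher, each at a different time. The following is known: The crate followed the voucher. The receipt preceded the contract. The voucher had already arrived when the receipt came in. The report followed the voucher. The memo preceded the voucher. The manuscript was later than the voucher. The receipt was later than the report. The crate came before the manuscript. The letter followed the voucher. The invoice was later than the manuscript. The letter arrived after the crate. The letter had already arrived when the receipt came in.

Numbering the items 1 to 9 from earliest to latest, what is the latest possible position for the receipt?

The receipt must come before the contract — 1 item forced after it.
Everything else can be placed before the receipt in some valid order, so the receipt can sit as late as position 9 − 1 = 8.

8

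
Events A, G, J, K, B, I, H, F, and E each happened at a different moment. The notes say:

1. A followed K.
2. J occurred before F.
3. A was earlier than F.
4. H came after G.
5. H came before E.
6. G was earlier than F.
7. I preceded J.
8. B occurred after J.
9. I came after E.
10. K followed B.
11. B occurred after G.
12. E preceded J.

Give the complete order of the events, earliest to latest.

The constraints fix every adjacent pair, so only one ordering works:
G → H → E → I → J → B → K → A → F.

G, H, E, I, J, B, K, A, F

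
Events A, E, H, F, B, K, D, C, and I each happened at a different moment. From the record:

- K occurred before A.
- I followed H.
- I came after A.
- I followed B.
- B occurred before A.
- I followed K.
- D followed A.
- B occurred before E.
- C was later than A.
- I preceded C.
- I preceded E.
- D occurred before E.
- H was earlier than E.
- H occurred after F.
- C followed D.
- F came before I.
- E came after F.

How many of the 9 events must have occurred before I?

Directly stated before I: A, B, F, H, and K.
That's A, B, F, H, and K — 5 in all.

5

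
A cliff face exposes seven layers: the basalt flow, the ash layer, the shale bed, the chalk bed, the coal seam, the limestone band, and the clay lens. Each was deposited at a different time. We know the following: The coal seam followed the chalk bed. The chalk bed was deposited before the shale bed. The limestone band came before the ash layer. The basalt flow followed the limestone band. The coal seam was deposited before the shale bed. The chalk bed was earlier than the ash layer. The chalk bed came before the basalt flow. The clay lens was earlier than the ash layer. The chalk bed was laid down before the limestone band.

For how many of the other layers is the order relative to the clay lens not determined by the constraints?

5

Forced after the clay lens: the ash layer.
That leaves the basalt flow, the chalk bed, the coal seam, the limestone band, and the shale bed with no forced order relative to the clay lens — 5.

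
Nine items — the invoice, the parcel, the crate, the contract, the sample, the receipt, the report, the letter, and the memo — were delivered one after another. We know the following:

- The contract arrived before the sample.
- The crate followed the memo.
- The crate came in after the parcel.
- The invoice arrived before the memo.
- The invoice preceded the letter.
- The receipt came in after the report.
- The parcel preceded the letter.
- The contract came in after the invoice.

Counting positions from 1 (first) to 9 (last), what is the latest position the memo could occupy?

8

The memo must come before the crate — 1 item forced after it.
Everything else can be placed before the memo in some valid order, so the memo can sit as late as position 9 − 1 = 8.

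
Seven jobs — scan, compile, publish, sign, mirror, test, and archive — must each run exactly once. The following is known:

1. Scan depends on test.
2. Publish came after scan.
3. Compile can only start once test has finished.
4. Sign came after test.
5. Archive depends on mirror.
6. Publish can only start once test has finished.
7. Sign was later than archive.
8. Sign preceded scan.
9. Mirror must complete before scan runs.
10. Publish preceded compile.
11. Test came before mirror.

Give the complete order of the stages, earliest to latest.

test, mirror, archive, sign, scan, publish, compile

The constraints fix every adjacent pair, so only one ordering works:
test → mirror → archive → sign → scan → publish → compile.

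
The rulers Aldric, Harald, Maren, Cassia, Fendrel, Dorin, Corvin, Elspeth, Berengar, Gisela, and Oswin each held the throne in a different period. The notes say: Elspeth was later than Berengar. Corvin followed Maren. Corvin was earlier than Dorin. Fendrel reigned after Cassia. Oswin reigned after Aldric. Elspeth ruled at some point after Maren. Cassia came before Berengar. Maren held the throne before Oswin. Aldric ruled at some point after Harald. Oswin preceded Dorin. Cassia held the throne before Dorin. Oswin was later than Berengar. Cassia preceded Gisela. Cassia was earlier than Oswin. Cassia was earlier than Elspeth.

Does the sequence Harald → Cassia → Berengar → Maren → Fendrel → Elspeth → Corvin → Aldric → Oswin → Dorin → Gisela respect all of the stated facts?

Check each stated constraint against the proposed order — e.g. Cassia is ahead of Dorin; Cassia is ahead of Gisela. Every pair is in the required order; nothing is violated.

yes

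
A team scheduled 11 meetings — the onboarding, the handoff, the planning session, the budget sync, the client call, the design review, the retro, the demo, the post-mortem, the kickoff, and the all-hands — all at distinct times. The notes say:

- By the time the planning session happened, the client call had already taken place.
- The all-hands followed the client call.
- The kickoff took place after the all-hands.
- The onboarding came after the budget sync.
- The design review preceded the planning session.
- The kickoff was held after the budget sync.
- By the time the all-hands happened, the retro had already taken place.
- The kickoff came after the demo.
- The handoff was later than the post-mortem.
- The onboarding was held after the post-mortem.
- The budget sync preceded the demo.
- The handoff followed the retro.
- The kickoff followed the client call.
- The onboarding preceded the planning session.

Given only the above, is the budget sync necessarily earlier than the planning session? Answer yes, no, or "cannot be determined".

yes

Chain the constraints: the budget sync → the onboarding → the planning session. Each link is directly stated, so the budget sync comes before the planning session.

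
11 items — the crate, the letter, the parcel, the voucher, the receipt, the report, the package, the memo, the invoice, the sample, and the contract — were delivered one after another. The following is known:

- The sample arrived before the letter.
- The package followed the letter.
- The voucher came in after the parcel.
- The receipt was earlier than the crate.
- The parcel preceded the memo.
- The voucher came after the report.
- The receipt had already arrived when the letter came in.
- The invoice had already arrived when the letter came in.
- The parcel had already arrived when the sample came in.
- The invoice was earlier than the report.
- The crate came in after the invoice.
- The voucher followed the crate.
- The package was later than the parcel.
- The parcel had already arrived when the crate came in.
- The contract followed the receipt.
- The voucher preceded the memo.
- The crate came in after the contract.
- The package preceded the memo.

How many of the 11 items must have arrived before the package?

5

Directly stated before the package: the letter and the parcel.
The invoice reaches the package via the invoice → the letter → the package.
The receipt reaches the package via the receipt → the letter → the package.
The sample reaches the package via the sample → the letter → the package.
No chain forces the voucher (or any of the others) ahead of the package.
That's the invoice, the letter, the parcel, the receipt, and the sample — 5 in all.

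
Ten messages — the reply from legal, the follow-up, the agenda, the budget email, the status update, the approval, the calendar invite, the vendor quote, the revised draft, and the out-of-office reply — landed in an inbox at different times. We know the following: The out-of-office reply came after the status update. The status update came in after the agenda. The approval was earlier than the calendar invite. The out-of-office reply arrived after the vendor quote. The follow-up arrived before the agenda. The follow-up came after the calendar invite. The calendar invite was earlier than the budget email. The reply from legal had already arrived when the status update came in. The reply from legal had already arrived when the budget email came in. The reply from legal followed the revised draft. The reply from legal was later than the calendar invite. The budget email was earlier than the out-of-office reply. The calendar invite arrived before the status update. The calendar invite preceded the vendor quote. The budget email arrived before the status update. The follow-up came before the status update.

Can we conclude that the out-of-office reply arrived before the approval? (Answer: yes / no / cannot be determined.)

Tracing the constraints gives the approval → the calendar invite → the status update → the out-of-office reply, so the approval must come before the out-of-office reply.
That means the out-of-office reply cannot be before the approval.

no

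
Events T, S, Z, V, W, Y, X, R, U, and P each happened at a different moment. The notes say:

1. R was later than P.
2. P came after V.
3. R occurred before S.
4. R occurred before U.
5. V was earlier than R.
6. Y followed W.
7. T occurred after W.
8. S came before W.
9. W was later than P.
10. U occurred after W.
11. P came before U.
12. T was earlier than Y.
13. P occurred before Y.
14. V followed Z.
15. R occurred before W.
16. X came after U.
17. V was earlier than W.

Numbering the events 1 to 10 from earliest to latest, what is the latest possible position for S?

5

S must come before T, U, W, X, and Y — 5 events forced after it.
Everything else can be placed before S in some valid order, so S can sit as late as position 10 − 5 = 5.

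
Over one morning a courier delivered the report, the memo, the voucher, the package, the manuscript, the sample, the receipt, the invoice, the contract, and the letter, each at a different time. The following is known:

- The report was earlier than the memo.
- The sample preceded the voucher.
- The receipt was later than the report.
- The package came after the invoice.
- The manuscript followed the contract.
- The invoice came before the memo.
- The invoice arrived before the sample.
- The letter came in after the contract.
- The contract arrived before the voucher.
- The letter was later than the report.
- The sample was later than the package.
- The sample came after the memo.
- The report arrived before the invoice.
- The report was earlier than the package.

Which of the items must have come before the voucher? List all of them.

the contract, the invoice, the memo, the package, the report, the sample

Directly stated before the voucher: the contract and the sample.
The invoice reaches the voucher via the invoice → the sample → the voucher.
The memo reaches the voucher via the memo → the sample → the voucher.
The package reaches the voucher via the package → the sample → the voucher.
Likewise the report reaches the voucher by chaining the stated constraints.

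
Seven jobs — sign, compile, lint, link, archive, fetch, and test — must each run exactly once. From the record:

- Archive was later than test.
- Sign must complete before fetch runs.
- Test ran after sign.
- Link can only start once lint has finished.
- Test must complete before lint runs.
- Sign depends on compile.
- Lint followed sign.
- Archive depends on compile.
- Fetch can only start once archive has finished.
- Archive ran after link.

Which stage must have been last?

fetch

Every other stage has a chain of constraints placing it before fetch, so fetch is last.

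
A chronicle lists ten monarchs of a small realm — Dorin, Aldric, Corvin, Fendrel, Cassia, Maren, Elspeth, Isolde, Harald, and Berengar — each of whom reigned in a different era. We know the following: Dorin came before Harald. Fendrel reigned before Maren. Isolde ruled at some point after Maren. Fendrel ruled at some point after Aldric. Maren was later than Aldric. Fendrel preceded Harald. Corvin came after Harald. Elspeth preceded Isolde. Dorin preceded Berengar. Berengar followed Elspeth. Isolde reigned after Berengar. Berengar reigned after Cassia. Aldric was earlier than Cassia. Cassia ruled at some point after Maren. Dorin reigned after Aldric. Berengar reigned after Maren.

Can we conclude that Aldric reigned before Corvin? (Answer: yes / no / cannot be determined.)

Chain the constraints: Aldric → Dorin → Harald → Corvin. Each link is directly stated, so Aldric comes before Corvin.

yes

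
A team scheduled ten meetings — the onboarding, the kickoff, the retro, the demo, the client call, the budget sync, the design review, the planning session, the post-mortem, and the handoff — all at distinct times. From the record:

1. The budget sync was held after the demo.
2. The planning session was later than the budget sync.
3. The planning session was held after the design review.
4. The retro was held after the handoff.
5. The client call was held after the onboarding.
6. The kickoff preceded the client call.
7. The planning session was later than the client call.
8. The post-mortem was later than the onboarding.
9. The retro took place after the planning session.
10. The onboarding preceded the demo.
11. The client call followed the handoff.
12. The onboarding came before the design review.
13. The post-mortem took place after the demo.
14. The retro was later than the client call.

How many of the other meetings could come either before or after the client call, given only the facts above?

Forced before the client call: the handoff, the kickoff, and the onboarding; forced after the client call: the planning session and the retro.
That leaves the budget sync, the demo, the design review, and the post-mortem with no forced order relative to the client call — 4.

4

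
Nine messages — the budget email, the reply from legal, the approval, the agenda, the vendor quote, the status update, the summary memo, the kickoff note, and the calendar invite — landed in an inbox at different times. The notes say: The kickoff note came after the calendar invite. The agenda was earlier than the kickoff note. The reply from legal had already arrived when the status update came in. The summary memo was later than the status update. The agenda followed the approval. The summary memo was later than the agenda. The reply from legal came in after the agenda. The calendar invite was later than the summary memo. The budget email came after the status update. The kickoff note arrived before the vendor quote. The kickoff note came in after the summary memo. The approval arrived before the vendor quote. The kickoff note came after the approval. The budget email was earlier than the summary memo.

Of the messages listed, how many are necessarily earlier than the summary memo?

5

Directly stated before the summary memo: the agenda, the budget email, and the status update.
The approval reaches the summary memo via the approval → the agenda → the summary memo.
The reply from legal reaches the summary memo via the reply from legal → the status update → the summary memo.
No chain forces the calendar invite (or any of the others) ahead of the summary memo.
That's the agenda, the approval, the budget email, the reply from legal, and the status update — 5 in all.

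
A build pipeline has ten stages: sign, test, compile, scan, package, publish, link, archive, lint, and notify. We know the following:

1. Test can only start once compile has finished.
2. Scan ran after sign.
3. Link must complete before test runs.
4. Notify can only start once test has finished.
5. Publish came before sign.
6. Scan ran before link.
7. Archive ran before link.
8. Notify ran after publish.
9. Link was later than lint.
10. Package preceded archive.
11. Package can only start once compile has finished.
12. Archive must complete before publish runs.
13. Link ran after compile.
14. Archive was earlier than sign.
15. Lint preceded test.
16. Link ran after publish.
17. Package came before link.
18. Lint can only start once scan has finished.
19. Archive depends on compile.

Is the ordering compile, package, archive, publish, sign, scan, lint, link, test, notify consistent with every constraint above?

yes

Check each stated constraint against the proposed order — e.g. compile is ahead of link; compile is ahead of test. Every pair is in the required order; nothing is violated.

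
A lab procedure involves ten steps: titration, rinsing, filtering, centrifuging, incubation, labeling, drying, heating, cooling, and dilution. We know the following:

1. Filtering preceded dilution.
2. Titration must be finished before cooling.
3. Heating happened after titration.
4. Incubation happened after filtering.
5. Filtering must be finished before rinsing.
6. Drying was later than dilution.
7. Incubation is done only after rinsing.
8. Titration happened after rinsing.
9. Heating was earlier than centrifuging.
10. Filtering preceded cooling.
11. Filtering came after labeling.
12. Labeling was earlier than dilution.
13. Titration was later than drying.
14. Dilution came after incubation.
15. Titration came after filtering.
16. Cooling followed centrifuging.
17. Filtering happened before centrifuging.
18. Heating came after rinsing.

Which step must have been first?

Labeling has a chain of constraints placing it before every other step, so labeling must be first.

labeling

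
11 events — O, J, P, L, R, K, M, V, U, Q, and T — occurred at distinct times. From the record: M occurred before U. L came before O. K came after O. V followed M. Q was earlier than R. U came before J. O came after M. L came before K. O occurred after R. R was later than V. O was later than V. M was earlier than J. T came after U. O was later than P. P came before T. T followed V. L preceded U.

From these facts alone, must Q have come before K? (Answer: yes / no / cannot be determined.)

yes

Chain the constraints: Q → R → O → K. Each link is directly stated, so Q comes before K.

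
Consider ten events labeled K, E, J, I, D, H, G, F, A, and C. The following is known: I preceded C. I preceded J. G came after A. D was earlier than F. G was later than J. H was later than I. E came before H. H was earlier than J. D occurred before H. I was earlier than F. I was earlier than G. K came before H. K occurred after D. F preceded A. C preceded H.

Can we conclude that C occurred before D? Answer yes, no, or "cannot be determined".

cannot be determined

No chain of stated constraints runs from C to D, and none runs from D to C either.
So the relative order of C and D is not fixed by the given facts.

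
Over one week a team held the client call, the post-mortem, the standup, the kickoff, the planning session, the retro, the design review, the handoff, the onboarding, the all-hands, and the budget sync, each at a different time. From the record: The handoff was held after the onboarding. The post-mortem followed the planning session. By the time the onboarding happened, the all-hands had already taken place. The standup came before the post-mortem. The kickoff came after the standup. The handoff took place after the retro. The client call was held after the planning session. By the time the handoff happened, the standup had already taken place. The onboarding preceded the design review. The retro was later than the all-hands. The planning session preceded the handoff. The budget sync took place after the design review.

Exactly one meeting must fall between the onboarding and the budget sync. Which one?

the design review

Tracing the constraints gives the onboarding → the design review → the budget sync, so the design review sits after the onboarding and before the budget sync.
No other meeting is forced both after the onboarding and before the budget sync.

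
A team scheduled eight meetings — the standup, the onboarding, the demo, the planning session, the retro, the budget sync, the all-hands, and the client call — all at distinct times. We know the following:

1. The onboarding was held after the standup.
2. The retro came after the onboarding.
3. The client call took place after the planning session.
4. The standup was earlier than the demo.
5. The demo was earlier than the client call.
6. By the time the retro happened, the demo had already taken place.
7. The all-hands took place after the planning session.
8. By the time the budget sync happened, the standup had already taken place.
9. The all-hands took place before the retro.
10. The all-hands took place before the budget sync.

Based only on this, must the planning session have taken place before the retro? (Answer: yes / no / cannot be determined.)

yes

Chain the constraints: the planning session → the all-hands → the retro. Each link is directly stated, so the planning session comes before the retro.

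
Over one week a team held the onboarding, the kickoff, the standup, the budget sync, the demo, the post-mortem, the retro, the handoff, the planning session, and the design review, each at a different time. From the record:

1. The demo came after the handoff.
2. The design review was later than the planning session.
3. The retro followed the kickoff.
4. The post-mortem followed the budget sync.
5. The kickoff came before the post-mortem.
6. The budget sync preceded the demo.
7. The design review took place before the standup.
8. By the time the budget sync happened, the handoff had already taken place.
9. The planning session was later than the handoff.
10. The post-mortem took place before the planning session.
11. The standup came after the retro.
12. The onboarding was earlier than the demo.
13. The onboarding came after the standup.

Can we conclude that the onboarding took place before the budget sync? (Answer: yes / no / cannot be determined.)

no

Tracing the constraints gives the budget sync → the post-mortem → the planning session → the design review → the standup → the onboarding, so the budget sync must come before the onboarding.
That means the onboarding cannot be before the budget sync.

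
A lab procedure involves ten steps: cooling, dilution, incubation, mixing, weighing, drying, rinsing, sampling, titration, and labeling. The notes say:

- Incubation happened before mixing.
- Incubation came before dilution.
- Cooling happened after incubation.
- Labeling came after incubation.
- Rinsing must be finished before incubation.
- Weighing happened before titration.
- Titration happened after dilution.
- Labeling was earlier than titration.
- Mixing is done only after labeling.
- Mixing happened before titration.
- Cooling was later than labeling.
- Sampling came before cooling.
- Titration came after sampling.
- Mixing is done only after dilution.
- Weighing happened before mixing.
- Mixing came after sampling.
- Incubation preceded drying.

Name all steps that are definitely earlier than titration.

dilution, incubation, labeling, mixing, rinsing, sampling, weighing

Directly stated before titration: dilution, labeling, mixing, sampling, and weighing.
Incubation reaches titration via incubation → labeling → titration.
Rinsing reaches titration via rinsing → incubation → labeling → titration.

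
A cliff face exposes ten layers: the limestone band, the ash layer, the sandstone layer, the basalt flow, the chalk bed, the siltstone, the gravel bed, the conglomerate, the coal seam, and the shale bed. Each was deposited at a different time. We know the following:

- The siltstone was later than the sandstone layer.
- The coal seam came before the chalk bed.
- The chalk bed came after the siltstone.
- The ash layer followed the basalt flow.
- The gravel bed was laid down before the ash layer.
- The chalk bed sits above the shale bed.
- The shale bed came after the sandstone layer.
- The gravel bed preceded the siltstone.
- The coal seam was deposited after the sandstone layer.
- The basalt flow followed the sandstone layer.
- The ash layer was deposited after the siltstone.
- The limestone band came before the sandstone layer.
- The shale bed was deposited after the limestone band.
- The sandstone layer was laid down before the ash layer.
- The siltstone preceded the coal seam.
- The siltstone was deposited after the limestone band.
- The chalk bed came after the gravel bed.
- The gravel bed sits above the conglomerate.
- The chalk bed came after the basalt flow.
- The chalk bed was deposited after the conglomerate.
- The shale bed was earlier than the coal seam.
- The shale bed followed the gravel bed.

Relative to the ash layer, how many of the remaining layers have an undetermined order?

3

Forced before the ash layer: the basalt flow, the conglomerate, the gravel bed, the limestone band, the sandstone layer, and the siltstone.
That leaves the chalk bed, the coal seam, and the shale bed with no forced order relative to the ash layer — 3.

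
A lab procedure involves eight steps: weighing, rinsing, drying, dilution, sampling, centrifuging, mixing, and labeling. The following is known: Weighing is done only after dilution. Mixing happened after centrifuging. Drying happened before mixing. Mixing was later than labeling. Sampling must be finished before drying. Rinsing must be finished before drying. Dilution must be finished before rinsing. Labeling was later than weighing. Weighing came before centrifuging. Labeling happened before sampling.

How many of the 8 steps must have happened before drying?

Directly stated before drying: rinsing and sampling.
Dilution reaches drying via dilution → rinsing → drying.
Labeling reaches drying via labeling → sampling → drying.
Weighing reaches drying via weighing → labeling → sampling → drying.
That's dilution, labeling, rinsing, sampling, and weighing — 5 in all.

5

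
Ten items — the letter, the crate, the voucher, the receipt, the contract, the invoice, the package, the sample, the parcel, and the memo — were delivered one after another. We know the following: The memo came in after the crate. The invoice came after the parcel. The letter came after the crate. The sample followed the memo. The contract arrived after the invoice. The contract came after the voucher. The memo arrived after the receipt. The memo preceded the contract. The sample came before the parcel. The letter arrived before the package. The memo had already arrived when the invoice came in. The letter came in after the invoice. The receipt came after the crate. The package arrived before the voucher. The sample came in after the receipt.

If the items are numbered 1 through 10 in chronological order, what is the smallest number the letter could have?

The crate, the invoice, the memo, the parcel, the receipt, and the sample must all come before the letter — 6 forced predecessors.
Nothing else is forced ahead of the letter, so its earliest slot is position 6 + 1 = 7.

7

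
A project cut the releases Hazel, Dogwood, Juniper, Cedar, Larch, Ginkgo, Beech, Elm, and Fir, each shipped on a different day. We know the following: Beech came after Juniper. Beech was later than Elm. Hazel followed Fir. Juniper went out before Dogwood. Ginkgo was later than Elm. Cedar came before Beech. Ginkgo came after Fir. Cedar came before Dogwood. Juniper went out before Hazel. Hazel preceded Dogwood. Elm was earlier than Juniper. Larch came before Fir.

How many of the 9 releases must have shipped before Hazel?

Directly stated before Hazel: Fir and Juniper.
Elm reaches Hazel via Elm → Juniper → Hazel.
Larch reaches Hazel via Larch → Fir → Hazel.
No chain forces Cedar (or any of the others) ahead of Hazel.
That's Elm, Fir, Juniper, and Larch — 4 in all.

4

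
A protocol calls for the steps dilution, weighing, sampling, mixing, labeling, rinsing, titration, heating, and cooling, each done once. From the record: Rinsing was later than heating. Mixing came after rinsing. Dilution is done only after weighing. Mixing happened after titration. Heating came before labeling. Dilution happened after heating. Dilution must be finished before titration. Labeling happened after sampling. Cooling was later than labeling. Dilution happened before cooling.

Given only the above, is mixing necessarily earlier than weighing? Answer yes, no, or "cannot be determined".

no

Tracing the constraints gives weighing → dilution → titration → mixing, so weighing must come before mixing.
That means mixing cannot be before weighing.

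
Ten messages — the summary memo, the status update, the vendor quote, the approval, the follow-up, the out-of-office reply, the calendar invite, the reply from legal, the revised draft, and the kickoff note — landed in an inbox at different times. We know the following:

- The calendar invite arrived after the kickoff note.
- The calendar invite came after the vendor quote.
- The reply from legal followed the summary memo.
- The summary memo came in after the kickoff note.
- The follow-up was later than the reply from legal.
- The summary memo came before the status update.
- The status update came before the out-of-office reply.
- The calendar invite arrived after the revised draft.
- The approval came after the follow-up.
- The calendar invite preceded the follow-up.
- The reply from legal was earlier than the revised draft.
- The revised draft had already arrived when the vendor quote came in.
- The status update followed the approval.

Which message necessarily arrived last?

Every other message has a chain of constraints placing it before the out-of-office reply, so the out-of-office reply is last.

the out-of-office reply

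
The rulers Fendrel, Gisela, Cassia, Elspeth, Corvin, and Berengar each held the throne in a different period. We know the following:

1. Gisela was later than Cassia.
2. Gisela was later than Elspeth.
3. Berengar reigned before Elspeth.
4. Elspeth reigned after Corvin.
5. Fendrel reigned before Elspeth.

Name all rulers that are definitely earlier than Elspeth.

Berengar, Corvin, Fendrel

Directly stated before Elspeth: Berengar, Corvin, and Fendrel.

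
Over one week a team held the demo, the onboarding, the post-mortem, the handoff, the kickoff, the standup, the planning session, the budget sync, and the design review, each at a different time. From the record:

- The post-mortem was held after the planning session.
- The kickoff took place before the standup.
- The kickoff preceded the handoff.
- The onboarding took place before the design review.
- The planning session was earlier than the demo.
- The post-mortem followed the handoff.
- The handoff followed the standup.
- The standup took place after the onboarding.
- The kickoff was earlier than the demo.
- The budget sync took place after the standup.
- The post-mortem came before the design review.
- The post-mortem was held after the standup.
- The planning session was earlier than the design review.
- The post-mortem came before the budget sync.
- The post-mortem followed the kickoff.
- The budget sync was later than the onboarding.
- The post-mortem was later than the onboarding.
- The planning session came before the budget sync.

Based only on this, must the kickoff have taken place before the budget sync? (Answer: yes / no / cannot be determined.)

yes

Chain the constraints: the kickoff → the standup → the budget sync. Each link is directly stated, so the kickoff comes before the budget sync.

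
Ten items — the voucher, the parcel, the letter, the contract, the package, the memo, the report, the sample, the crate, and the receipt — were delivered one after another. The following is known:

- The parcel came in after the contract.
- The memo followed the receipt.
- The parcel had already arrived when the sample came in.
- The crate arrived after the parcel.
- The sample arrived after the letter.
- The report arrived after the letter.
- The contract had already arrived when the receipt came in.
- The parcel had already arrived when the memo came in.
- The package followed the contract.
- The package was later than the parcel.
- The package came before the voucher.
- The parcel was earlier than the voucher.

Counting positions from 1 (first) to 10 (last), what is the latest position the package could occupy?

9

The package must come before the voucher — 1 item forced after it.
Everything else can be placed before the package in some valid order, so the package can sit as late as position 10 − 1 = 9.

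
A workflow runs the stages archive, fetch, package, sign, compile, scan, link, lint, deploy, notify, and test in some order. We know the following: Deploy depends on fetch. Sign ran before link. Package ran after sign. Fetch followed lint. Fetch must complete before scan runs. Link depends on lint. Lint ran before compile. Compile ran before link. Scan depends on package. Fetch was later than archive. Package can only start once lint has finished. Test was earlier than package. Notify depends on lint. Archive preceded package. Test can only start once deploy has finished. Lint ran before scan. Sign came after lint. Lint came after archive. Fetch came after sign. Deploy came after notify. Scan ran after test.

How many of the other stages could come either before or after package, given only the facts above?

Forced before package: archive, deploy, fetch, lint, notify, sign, and test; forced after package: scan.
That leaves compile and link with no forced order relative to package — 2.

2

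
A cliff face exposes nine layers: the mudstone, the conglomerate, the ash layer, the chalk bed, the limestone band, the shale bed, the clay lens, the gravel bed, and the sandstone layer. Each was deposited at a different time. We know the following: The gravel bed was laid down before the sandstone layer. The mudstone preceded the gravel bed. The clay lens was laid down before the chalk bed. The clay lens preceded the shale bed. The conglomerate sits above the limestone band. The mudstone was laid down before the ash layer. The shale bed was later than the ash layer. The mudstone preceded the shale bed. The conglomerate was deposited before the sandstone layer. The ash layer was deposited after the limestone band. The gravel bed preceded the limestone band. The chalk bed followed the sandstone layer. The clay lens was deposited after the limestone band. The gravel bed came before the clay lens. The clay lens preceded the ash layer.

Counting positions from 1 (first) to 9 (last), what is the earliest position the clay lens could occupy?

The gravel bed, the limestone band, and the mudstone must all come before the clay lens — 3 forced predecessors.
Nothing else is forced ahead of the clay lens, so its earliest slot is position 3 + 1 = 4.

4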